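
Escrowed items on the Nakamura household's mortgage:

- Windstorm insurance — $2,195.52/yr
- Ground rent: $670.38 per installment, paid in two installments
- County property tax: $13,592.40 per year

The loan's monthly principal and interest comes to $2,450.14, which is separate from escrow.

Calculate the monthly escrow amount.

Windstorm insurance = $2,195.52/yr
Ground rent = $670.38 × 2 = $1,340.76/yr
County property tax = $13,592.40/yr
Annual escrow total = $17,128.68
Per month = $17,128.68 ÷ 12 = $1,427.39

$1,427.39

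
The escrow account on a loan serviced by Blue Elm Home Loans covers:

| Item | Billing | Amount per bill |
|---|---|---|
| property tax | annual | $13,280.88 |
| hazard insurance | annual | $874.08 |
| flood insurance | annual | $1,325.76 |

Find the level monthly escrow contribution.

$1,290.06

Property tax — $13,280.88 annually
Hazard insurance — $874.08 annually
Flood insurance — $1,325.76 annually
Combined annual = $15,480.72
Monthly = $15,480.72 / 12 = $1,290.06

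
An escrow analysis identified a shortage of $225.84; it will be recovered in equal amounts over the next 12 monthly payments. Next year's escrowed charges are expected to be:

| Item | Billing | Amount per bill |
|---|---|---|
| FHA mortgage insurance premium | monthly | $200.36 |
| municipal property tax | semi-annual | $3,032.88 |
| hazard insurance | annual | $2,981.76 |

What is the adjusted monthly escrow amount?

FHA mortgage insurance premium = $200.36 × 12 = $2,404.32
Municipal property tax = $3,032.88 × 2 = $6,065.76
Hazard insurance = $2,981.76
Yearly total = $2,404.32 + $6,065.76 + $2,981.76 = $11,451.84
Base monthly escrow = $11,451.84 ÷ 12 = $954.32
Shortage per month = $225.84 ÷ 12 = $18.82
Adjusted monthly = $954.32 + $18.82 = $973.14

$973.14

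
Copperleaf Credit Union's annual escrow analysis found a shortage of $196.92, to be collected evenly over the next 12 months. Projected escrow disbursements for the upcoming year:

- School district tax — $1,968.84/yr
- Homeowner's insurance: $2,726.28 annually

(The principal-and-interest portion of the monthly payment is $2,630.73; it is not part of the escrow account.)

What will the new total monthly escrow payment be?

$407.67

School district tax — $1,968.84/yr
Homeowner's insurance — $2,726.28/yr
Combined annual = $1,968.84 + $2,726.28 = $4,695.12
Base monthly escrow = $4,695.12 / 12 = $391.26
Shortage per month = $196.92 / 12 = $16.41
New monthly escrow = $391.26 + $16.41 = $407.67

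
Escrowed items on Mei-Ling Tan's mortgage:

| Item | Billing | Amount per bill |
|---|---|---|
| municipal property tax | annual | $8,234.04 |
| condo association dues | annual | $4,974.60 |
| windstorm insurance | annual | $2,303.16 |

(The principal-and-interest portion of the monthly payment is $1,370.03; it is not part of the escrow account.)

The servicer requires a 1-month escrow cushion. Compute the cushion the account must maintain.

$1,292.65

Municipal property tax — $8,234.04/yr
Condo association dues — $4,974.60/yr
Windstorm insurance — $2,303.16/yr
Yearly total = $8,234.04 + $4,974.60 + $2,303.16 = $15,511.80
Monthly escrow = $15,511.80 / 12 = $1,292.65
Reserve = 1 × $1,292.65 = $1,292.65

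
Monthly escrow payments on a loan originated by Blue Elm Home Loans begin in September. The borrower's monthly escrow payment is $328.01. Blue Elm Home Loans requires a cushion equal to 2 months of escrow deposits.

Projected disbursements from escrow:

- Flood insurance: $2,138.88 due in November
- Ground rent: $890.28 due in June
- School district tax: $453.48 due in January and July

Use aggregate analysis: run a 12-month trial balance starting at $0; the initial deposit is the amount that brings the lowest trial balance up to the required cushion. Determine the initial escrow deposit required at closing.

$1,810.87

Cushion = 2 × $328.01 = $656.02
Trial balance (start $0, +$328.01 each month, − disbursements):
  Sep: +$328.01 → $328.01
  Oct: +$328.01 → $656.02
  Nov: +$328.01 − $2,138.88 → -$1,154.85
  Dec: +$328.01 → -$826.84
  Jan: +$328.01 − $453.48 → -$952.31
  Feb: +$328.01 → -$624.30
  Mar: +$328.01 → -$296.29
  Apr: +$328.01 → $31.72
  May: +$328.01 → $359.73
  Jun: +$328.01 − $890.28 → -$202.54
  Jul: +$328.01 − $453.48 → -$328.01
  Aug: +$328.01 → $0.00
Lowest trial balance = -$1,154.85 (Nov)
Initial deposit = cushion − low point = $656.02 − (-$1,154.85) = $1,810.87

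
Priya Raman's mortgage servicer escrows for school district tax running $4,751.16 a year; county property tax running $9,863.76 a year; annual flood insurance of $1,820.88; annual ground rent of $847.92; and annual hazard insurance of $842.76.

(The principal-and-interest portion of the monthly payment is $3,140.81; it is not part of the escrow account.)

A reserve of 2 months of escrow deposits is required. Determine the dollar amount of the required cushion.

$3,021.08

School district tax = $4,751.16/yr
County property tax = $9,863.76/yr
Flood insurance = $1,820.88/yr
Ground rent = $847.92/yr
Hazard insurance = $842.76/yr
Combined annual = $4,751.16 + $9,863.76 + $1,820.88 + $847.92 + $842.76 = $18,126.48
Monthly = $18,126.48 / 12 = $1,510.54
Reserve = 2 × $1,510.54 = $3,021.08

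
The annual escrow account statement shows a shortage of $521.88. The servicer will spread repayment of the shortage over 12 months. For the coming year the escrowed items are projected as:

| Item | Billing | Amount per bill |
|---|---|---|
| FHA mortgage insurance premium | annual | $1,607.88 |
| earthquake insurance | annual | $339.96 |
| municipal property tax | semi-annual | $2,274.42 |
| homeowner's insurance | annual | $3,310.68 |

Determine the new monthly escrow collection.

FHA mortgage insurance premium: $1,607.88/yr
Earthquake insurance: $339.96/yr
Municipal property tax: $2,274.42 × 2 = $4,548.84/yr
Homeowner's insurance: $3,310.68/yr
Annual escrow total = $9,807.36
Monthly escrow = $9,807.36 ÷ 12 = $817.28
Shortage spread = $521.88 ÷ 12 = $43.49/mo
Adjusted monthly = $817.28 + $43.49 = $860.77

$860.77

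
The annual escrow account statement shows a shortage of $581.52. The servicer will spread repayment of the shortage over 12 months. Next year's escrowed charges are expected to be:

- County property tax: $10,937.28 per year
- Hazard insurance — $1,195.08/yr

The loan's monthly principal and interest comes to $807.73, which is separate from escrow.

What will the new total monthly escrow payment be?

County property tax — $10,937.28 per year
Hazard insurance — $1,195.08 per year
Yearly total = $10,937.28 + $1,195.08 = $12,132.36
Monthly escrow = $12,132.36 / 12 = $1,011.03
Monthly shortage recovery: $581.52 / 12 = $48.46
Adjusted monthly = $1,011.03 + $48.46 = $1,059.49

$1,059.49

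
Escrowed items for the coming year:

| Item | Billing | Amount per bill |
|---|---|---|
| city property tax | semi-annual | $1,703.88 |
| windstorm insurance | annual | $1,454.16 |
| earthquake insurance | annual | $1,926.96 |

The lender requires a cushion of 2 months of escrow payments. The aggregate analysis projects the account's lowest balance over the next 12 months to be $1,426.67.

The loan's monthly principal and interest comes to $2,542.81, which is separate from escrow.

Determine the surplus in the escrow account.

$295.19

City property tax = $1,703.88 × 2 = $3,407.76 annually
Windstorm insurance = $1,454.16 annually
Earthquake insurance = $1,926.96 annually
Total per year = $3,407.76 + $1,454.16 + $1,926.96 = $6,788.88
Per month = $6,788.88 / 12 = $565.74
Required reserve = 2 × $565.74 = $1,131.48
Surplus = $1,426.67 − $1,131.48 = $295.19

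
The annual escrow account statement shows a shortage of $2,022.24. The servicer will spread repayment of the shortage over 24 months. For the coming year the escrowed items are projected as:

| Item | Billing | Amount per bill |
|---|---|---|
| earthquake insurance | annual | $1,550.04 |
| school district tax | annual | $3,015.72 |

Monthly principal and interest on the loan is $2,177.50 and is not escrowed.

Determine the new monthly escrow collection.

$464.74

Earthquake insurance — $1,550.04 annually
School district tax — $3,015.72 annually
Combined annual = $1,550.04 + $3,015.72 = $4,565.76
Base monthly escrow = $4,565.76 ÷ 12 = $380.48
Monthly shortage recovery: $2,022.24 / 24 = $84.26
Adjusted monthly = $380.48 + $84.26 = $464.74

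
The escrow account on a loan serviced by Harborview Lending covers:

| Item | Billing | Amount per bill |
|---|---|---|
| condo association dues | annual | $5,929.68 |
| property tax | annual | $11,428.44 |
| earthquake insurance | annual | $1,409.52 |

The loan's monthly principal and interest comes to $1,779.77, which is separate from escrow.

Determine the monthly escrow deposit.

Condo association dues — $5,929.68
Property tax — $11,428.44
Earthquake insurance — $1,409.52
Total per year = $18,767.64
Base monthly escrow = $18,767.64 ÷ 12 = $1,563.97

$1,563.97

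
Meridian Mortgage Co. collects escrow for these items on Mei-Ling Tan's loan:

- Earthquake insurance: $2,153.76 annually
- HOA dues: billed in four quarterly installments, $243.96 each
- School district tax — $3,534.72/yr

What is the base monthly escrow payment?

Earthquake insurance = $2,153.76 per year
HOA dues = $243.96 × 4 = $975.84 per year
School district tax = $3,534.72 per year
Combined annual = $2,153.76 + $975.84 + $3,534.72 = $6,664.32
Base monthly escrow = $6,664.32 / 12 = $555.36

$555.36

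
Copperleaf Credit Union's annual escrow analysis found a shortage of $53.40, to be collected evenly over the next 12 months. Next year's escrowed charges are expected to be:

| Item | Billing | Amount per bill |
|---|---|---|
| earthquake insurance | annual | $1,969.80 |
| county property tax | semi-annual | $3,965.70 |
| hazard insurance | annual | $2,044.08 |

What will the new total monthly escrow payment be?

Earthquake insurance = $1,969.80 per year
County property tax = $3,965.70 × 2 = $7,931.40 per year
Hazard insurance = $2,044.08 per year
Combined annual = $1,969.80 + $7,931.40 + $2,044.08 = $11,945.28
Base monthly escrow = $11,945.28 / 12 = $995.44
Monthly shortage recovery: $53.40 / 12 = $4.45
Adjusted monthly = $995.44 + $4.45 = $999.89

$999.89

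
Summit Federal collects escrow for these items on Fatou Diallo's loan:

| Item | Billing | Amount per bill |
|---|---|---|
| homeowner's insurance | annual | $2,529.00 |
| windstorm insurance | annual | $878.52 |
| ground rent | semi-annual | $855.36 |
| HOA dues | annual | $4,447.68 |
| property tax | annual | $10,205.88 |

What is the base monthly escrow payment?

Homeowner's insurance: $2,529.00 annually
Windstorm insurance: $878.52 annually
Ground rent: $855.36 × 2 = $1,710.72 annually
HOA dues: $4,447.68 annually
Property tax: $10,205.88 annually
Annual escrow total = $2,529.00 + $878.52 + $1,710.72 + $4,447.68 + $10,205.88 = $19,771.80
Base monthly escrow = $19,771.80 ÷ 12 = $1,647.65

$1,647.65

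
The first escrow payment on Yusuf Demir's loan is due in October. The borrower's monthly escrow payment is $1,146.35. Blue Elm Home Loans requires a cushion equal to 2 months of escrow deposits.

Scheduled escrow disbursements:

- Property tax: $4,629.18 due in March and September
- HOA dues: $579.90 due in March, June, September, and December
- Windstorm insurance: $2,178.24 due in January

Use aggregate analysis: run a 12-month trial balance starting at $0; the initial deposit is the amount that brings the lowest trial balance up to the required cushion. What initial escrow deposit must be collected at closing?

Cushion = 2 × $1,146.35 = $2,292.70
Trial balance (start $0, +$1,146.35 each month, − disbursements):
  Oct: +$1,146.35 → $1,146.35
  Nov: +$1,146.35 → $2,292.70
  Dec: +$1,146.35 − $579.90 → $2,859.15
  Jan: +$1,146.35 − $2,178.24 → $1,827.26
  Feb: +$1,146.35 → $2,973.61
  Mar: +$1,146.35 − $5,209.08 → -$1,089.12
  Apr: +$1,146.35 → $57.23
  May: +$1,146.35 → $1,203.58
  Jun: +$1,146.35 − $579.90 → $1,770.03
  Jul: +$1,146.35 → $2,916.38
  Aug: +$1,146.35 → $4,062.73
  Sep: +$1,146.35 − $5,209.08 → $0.00
Lowest trial balance = -$1,089.12 (Mar)
Initial deposit = cushion − low point = $2,292.70 − (-$1,089.12) = $3,381.82

$3,381.82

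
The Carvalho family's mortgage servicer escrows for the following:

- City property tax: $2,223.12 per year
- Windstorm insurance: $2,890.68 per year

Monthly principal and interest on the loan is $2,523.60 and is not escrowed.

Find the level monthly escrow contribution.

$426.15

City property tax — $2,223.12
Windstorm insurance — $2,890.68
Annual escrow total = $5,113.80
Per month = $5,113.80 / 12 = $426.15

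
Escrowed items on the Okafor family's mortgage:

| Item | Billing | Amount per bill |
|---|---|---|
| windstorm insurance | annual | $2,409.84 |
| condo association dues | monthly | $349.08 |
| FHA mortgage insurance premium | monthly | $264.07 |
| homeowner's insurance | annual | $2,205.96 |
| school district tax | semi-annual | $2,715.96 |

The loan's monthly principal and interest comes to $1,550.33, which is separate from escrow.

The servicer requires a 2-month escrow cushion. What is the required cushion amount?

$2,900.92

Windstorm insurance = $2,409.84
Condo association dues = $349.08 × 12 = $4,188.96
FHA mortgage insurance premium = $264.07 × 12 = $3,168.84
Homeowner's insurance = $2,205.96
School district tax = $2,715.96 × 2 = $5,431.92
Annual escrow total = $2,409.84 + $4,188.96 + $3,168.84 + $2,205.96 + $5,431.92 = $17,405.52
Monthly escrow = $17,405.52 / 12 = $1,450.46
Reserve = 2 × $1,450.46 = $2,900.92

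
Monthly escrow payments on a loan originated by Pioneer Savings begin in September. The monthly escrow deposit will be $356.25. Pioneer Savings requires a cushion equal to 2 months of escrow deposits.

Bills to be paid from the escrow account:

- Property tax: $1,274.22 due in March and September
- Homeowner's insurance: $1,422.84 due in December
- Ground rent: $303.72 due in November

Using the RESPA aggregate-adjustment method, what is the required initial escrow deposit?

$2,493.75

Cushion = 2 × $356.25 = $712.50
Trial balance (start $0, +$356.25 each month, − disbursements):
  Sep: +$356.25 − $1,274.22 → -$917.97
  Oct: +$356.25 → -$561.72
  Nov: +$356.25 − $303.72 → -$509.19
  Dec: +$356.25 − $1,422.84 → -$1,575.78
  Jan: +$356.25 → -$1,219.53
  Feb: +$356.25 → -$863.28
  Mar: +$356.25 − $1,274.22 → -$1,781.25
  Apr: +$356.25 → -$1,425.00
  May: +$356.25 → -$1,068.75
  Jun: +$356.25 → -$712.50
  Jul: +$356.25 → -$356.25
  Aug: +$356.25 → $0.00
Lowest trial balance = -$1,781.25 (Mar)
Initial deposit = cushion − low point = $712.50 − (-$1,781.25) = $2,493.75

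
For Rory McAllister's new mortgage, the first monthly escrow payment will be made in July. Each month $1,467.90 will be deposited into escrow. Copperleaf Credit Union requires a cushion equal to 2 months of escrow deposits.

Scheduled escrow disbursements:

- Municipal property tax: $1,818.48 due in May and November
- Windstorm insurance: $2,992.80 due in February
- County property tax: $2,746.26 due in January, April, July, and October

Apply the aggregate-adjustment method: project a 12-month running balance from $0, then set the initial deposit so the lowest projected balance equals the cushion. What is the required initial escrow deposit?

$4,403.70

Cushion = 2 × $1,467.90 = $2,935.80
Trial balance (start $0, +$1,467.90 each month, − disbursements):
  Jul: +$1,467.90 − $2,746.26 → -$1,278.36
  Aug: +$1,467.90 → $189.54
  Sep: +$1,467.90 → $1,657.44
  Oct: +$1,467.90 − $2,746.26 → $379.08
  Nov: +$1,467.90 − $1,818.48 → $28.50
  Dec: +$1,467.90 → $1,496.40
  Jan: +$1,467.90 − $2,746.26 → $218.04
  Feb: +$1,467.90 − $2,992.80 → -$1,306.86
  Mar: +$1,467.90 → $161.04
  Apr: +$1,467.90 − $2,746.26 → -$1,117.32
  May: +$1,467.90 − $1,818.48 → -$1,467.90
  Jun: +$1,467.90 → $0.00
Lowest trial balance = -$1,467.90 (May)
Initial deposit = cushion − low point = $2,935.80 − (-$1,467.90) = $4,403.70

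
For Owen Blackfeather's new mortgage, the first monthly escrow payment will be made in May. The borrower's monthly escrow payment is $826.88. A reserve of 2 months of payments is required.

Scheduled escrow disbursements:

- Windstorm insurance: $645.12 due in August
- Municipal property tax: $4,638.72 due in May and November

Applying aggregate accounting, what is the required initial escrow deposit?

$5,788.16

Cushion = 2 × $826.88 = $1,653.76
Trial balance (start $0, +$826.88 each month, − disbursements):
  May: +$826.88 − $4,638.72 → -$3,811.84
  Jun: +$826.88 → -$2,984.96
  Jul: +$826.88 → -$2,158.08
  Aug: +$826.88 − $645.12 → -$1,976.32
  Sep: +$826.88 → -$1,149.44
  Oct: +$826.88 → -$322.56
  Nov: +$826.88 − $4,638.72 → -$4,134.40
  Dec: +$826.88 → -$3,307.52
  Jan: +$826.88 → -$2,480.64
  Feb: +$826.88 → -$1,653.76
  Mar: +$826.88 → -$826.88
  Apr: +$826.88 → $0.00
Lowest trial balance = -$4,134.40 (Nov)
Initial deposit = cushion − low point = $1,653.76 − (-$4,134.40) = $5,788.16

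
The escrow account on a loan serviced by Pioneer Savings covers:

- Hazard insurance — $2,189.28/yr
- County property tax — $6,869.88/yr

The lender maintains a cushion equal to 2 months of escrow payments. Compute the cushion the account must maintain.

Hazard insurance: $2,189.28
County property tax: $6,869.88
Annual escrow total = $2,189.28 + $6,869.88 = $9,059.16
Per month = $9,059.16 ÷ 12 = $754.93
Reserve = 2 × $754.93 = $1,509.86

$1,509.86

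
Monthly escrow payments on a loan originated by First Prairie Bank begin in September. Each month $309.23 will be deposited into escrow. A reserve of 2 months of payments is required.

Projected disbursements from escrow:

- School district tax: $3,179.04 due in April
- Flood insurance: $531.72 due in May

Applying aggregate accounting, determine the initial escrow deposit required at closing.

$1,546.15

Cushion = 2 × $309.23 = $618.46
Trial balance (start $0, +$309.23 each month, − disbursements):
  Sep: +$309.23 → $309.23
  Oct: +$309.23 → $618.46
  Nov: +$309.23 → $927.69
  Dec: +$309.23 → $1,236.92
  Jan: +$309.23 → $1,546.15
  Feb: +$309.23 → $1,855.38
  Mar: +$309.23 → $2,164.61
  Apr: +$309.23 − $3,179.04 → -$705.20
  May: +$309.23 − $531.72 → -$927.69
  Jun: +$309.23 → -$618.46
  Jul: +$309.23 → -$309.23
  Aug: +$309.23 → $0.00
Lowest trial balance = -$927.69 (May)
Initial deposit = cushion − low point = $618.46 − (-$927.69) = $1,546.15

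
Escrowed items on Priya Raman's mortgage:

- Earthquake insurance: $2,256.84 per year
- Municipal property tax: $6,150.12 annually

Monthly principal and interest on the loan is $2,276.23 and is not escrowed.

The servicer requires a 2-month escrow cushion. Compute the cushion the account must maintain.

$1,401.16

Earthquake insurance — $2,256.84/yr
Municipal property tax — $6,150.12/yr
Combined annual = $8,406.96
Base monthly escrow = $8,406.96 ÷ 12 = $700.58
Cushion = 2 × $700.58 = $1,401.16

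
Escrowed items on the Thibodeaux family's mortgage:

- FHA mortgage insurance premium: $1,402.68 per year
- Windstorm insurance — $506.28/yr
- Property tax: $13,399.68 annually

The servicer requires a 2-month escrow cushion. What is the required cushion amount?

FHA mortgage insurance premium = $1,402.68 per year
Windstorm insurance = $506.28 per year
Property tax = $13,399.68 per year
Total per year = $1,402.68 + $506.28 + $13,399.68 = $15,308.64
Monthly = $15,308.64 ÷ 12 = $1,275.72
Reserve = 2 × $1,275.72 = $2,551.44

$2,551.44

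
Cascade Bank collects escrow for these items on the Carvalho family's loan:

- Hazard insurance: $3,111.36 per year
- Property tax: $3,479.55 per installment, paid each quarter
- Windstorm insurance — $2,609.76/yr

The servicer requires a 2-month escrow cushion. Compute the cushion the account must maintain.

Hazard insurance = $3,111.36 annually
Property tax = $3,479.55 × 4 = $13,918.20 annually
Windstorm insurance = $2,609.76 annually
Total annual escrow = $19,639.32
Per month = $19,639.32 / 12 = $1,636.61
Cushion = 2 × $1,636.61 = $3,273.22

$3,273.22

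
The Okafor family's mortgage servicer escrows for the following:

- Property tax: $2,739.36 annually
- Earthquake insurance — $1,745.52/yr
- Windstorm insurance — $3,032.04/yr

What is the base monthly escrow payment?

$626.41

Property tax: $2,739.36 annually
Earthquake insurance: $1,745.52 annually
Windstorm insurance: $3,032.04 annually
Yearly total = $2,739.36 + $1,745.52 + $3,032.04 = $7,516.92
Per month = $7,516.92 ÷ 12 = $626.41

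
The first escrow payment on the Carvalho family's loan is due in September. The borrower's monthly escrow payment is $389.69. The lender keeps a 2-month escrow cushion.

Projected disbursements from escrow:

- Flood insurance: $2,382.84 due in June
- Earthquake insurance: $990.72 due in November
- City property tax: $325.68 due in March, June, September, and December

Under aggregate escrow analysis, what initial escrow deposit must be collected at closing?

$1,558.76

Cushion = 2 × $389.69 = $779.38
Trial balance (start $0, +$389.69 each month, − disbursements):
  Sep: +$389.69 − $325.68 → $64.01
  Oct: +$389.69 → $453.70
  Nov: +$389.69 − $990.72 → -$147.33
  Dec: +$389.69 − $325.68 → -$83.32
  Jan: +$389.69 → $306.37
  Feb: +$389.69 → $696.06
  Mar: +$389.69 − $325.68 → $760.07
  Apr: +$389.69 → $1,149.76
  May: +$389.69 → $1,539.45
  Jun: +$389.69 − $2,708.52 → -$779.38
  Jul: +$389.69 → -$389.69
  Aug: +$389.69 → $0.00
Lowest trial balance = -$779.38 (Jun)
Initial deposit = cushion − low point = $779.38 − (-$779.38) = $1,558.76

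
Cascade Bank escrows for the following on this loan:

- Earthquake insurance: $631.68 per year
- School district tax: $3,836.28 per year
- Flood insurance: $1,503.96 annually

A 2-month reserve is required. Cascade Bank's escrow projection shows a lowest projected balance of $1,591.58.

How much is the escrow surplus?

$596.26

Earthquake insurance: $631.68 annually
School district tax: $3,836.28 annually
Flood insurance: $1,503.96 annually
Total per year = $631.68 + $3,836.28 + $1,503.96 = $5,971.92
Monthly escrow = $5,971.92 / 12 = $497.66
Required cushion = 2 × $497.66 = $995.32
Surplus = $1,591.58 − $995.32 = $596.26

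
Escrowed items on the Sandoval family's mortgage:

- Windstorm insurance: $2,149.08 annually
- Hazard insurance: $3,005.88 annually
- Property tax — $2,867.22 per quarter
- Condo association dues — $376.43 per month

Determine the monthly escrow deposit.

Windstorm insurance = $2,149.08 annually
Hazard insurance = $3,005.88 annually
Property tax = $2,867.22 × 4 = $11,468.88 annually
Condo association dues = $376.43 × 12 = $4,517.16 annually
Total annual escrow = $2,149.08 + $3,005.88 + $11,468.88 + $4,517.16 = $21,141.00
Base monthly escrow = $21,141.00 / 12 = $1,761.75

$1,761.75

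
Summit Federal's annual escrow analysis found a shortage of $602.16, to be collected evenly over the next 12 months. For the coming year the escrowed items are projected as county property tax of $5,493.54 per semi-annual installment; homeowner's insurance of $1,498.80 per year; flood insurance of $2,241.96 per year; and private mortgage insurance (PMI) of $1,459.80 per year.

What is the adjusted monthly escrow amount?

$1,399.15

County property tax = $5,493.54 × 2 = $10,987.08
Homeowner's insurance = $1,498.80
Flood insurance = $2,241.96
Private mortgage insurance (PMI) = $1,459.80
Yearly total = $16,187.64
Base monthly escrow = $16,187.64 ÷ 12 = $1,348.97
Shortage per month = $602.16 ÷ 12 = $50.18
Adjusted monthly = $1,348.97 + $50.18 = $1,399.15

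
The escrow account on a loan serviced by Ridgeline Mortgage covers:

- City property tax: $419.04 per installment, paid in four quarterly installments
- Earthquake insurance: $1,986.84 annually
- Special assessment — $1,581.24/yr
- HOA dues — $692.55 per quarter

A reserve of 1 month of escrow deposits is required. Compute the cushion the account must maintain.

City property tax: $419.04 × 4 = $1,676.16
Earthquake insurance: $1,986.84
Special assessment: $1,581.24
HOA dues: $692.55 × 4 = $2,770.20
Total annual escrow = $8,014.44
Per month = $8,014.44 / 12 = $667.87
Required cushion = 1 × $667.87 = $667.87

$667.87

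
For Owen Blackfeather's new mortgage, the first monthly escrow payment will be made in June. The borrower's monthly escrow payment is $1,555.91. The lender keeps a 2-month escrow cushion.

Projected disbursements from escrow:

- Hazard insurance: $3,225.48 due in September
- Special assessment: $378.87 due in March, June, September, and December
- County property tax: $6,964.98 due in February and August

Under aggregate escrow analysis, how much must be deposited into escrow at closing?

Cushion = 2 × $1,555.91 = $3,111.82
Trial balance (start $0, +$1,555.91 each month, − disbursements):
  Jun: +$1,555.91 − $378.87 → $1,177.04
  Jul: +$1,555.91 → $2,732.95
  Aug: +$1,555.91 − $6,964.98 → -$2,676.12
  Sep: +$1,555.91 − $3,604.35 → -$4,724.56
  Oct: +$1,555.91 → -$3,168.65
  Nov: +$1,555.91 → -$1,612.74
  Dec: +$1,555.91 − $378.87 → -$435.70
  Jan: +$1,555.91 → $1,120.21
  Feb: +$1,555.91 − $6,964.98 → -$4,288.86
  Mar: +$1,555.91 − $378.87 → -$3,111.82
  Apr: +$1,555.91 → -$1,555.91
  May: +$1,555.91 → $0.00
Lowest trial balance = -$4,724.56 (Sep)
Initial deposit = cushion − low point = $3,111.82 − (-$4,724.56) = $7,836.38

$7,836.38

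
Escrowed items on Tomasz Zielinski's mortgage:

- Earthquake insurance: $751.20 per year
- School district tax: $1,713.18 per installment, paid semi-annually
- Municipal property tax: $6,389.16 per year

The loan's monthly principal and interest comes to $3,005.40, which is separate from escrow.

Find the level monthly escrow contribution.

$880.56

Earthquake insurance = $751.20
School district tax = $1,713.18 × 2 = $3,426.36
Municipal property tax = $6,389.16
Combined annual = $751.20 + $3,426.36 + $6,389.16 = $10,566.72
Per month = $10,566.72 ÷ 12 = $880.56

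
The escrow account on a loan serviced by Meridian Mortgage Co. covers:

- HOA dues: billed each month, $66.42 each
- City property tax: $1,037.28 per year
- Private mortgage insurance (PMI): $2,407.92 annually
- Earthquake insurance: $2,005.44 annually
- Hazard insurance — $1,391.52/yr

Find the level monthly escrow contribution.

HOA dues = $66.42 × 12 = $797.04 per year
City property tax = $1,037.28 per year
Private mortgage insurance (PMI) = $2,407.92 per year
Earthquake insurance = $2,005.44 per year
Hazard insurance = $1,391.52 per year
Total per year = $797.04 + $1,037.28 + $2,407.92 + $2,005.44 + $1,391.52 = $7,639.20
Base monthly escrow = $7,639.20 ÷ 12 = $636.60

$636.60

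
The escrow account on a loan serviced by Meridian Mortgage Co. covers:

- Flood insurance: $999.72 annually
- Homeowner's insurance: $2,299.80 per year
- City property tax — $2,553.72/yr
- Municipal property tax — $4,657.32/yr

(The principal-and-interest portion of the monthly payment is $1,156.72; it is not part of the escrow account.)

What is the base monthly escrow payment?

Flood insurance — $999.72/yr
Homeowner's insurance — $2,299.80/yr
City property tax — $2,553.72/yr
Municipal property tax — $4,657.32/yr
Annual escrow total = $999.72 + $2,299.80 + $2,553.72 + $4,657.32 = $10,510.56
Per month = $10,510.56 / 12 = $875.88

$875.88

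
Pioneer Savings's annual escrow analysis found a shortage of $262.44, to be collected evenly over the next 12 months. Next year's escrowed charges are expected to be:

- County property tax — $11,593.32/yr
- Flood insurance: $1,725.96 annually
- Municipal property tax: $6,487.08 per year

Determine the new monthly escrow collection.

County property tax — $11,593.32 annually
Flood insurance — $1,725.96 annually
Municipal property tax — $6,487.08 annually
Total per year = $11,593.32 + $1,725.96 + $6,487.08 = $19,806.36
Per month = $19,806.36 ÷ 12 = $1,650.53
Monthly shortage recovery: $262.44 ÷ 12 = $21.87
Adjusted monthly = $1,650.53 + $21.87 = $1,672.40

$1,672.40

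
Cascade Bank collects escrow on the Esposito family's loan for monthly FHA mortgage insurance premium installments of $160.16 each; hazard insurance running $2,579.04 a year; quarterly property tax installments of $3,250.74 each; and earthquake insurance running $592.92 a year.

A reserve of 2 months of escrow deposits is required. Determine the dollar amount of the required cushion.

FHA mortgage insurance premium = $160.16 × 12 = $1,921.92
Hazard insurance = $2,579.04
Property tax = $3,250.74 × 4 = $13,002.96
Earthquake insurance = $592.92
Total annual escrow = $18,096.84
Per month = $18,096.84 ÷ 12 = $1,508.07
Reserve = 2 × $1,508.07 = $3,016.14

$3,016.14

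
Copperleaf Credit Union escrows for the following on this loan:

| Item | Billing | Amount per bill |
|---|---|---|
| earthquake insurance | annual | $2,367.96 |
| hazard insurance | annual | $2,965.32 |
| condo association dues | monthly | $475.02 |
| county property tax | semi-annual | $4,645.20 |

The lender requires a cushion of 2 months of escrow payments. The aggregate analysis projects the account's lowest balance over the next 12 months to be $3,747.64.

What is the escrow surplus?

Earthquake insurance — $2,367.96 annually
Hazard insurance — $2,965.32 annually
Condo association dues — $475.02 × 12 = $5,700.24 annually
County property tax — $4,645.20 × 2 = $9,290.40 annually
Annual escrow total = $20,323.92
Base monthly escrow = $20,323.92 / 12 = $1,693.66
Required cushion = 2 × $1,693.66 = $3,387.32
Surplus = $3,747.64 − $3,387.32 = $360.32

$360.32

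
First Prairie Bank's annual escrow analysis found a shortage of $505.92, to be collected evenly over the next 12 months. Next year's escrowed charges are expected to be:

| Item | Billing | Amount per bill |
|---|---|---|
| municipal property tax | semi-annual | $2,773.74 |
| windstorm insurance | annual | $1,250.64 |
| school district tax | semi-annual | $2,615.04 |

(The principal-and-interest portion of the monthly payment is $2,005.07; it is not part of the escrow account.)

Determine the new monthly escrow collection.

$1,044.51

Municipal property tax = $2,773.74 × 2 = $5,547.48 per year
Windstorm insurance = $1,250.64 per year
School district tax = $2,615.04 × 2 = $5,230.08 per year
Annual escrow total = $5,547.48 + $1,250.64 + $5,230.08 = $12,028.20
Base monthly escrow = $12,028.20 / 12 = $1,002.35
Shortage spread = $505.92 ÷ 12 = $42.16/mo
Adjusted monthly = $1,002.35 + $42.16 = $1,044.51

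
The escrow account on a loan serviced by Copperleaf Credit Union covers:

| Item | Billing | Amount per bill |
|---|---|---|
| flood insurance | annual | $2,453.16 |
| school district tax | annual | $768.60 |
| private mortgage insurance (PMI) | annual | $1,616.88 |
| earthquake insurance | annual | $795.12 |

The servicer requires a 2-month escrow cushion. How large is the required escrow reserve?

Flood insurance: $2,453.16 annually
School district tax: $768.60 annually
Private mortgage insurance (PMI): $1,616.88 annually
Earthquake insurance: $795.12 annually
Total annual escrow = $2,453.16 + $768.60 + $1,616.88 + $795.12 = $5,633.76
Monthly = $5,633.76 / 12 = $469.48
Cushion = 2 × $469.48 = $938.96

$938.96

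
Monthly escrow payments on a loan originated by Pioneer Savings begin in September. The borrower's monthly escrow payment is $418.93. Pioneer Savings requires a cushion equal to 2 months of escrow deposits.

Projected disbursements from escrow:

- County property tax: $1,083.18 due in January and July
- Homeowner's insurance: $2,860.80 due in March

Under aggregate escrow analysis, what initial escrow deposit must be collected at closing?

Cushion = 2 × $418.93 = $837.86
Trial balance (start $0, +$418.93 each month, − disbursements):
  Sep: +$418.93 → $418.93
  Oct: +$418.93 → $837.86
  Nov: +$418.93 → $1,256.79
  Dec: +$418.93 → $1,675.72
  Jan: +$418.93 − $1,083.18 → $1,011.47
  Feb: +$418.93 → $1,430.40
  Mar: +$418.93 − $2,860.80 → -$1,011.47
  Apr: +$418.93 → -$592.54
  May: +$418.93 → -$173.61
  Jun: +$418.93 → $245.32
  Jul: +$418.93 − $1,083.18 → -$418.93
  Aug: +$418.93 → $0.00
Lowest trial balance = -$1,011.47 (Mar)
Initial deposit = cushion − low point = $837.86 − (-$1,011.47) = $1,849.33

$1,849.33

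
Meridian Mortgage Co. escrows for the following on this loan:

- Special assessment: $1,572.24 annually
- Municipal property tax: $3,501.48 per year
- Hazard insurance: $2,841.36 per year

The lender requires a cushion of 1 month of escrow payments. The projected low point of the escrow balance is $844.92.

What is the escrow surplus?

$185.33

Special assessment: $1,572.24/yr
Municipal property tax: $3,501.48/yr
Hazard insurance: $2,841.36/yr
Yearly total = $1,572.24 + $3,501.48 + $2,841.36 = $7,915.08
Per month = $7,915.08 / 12 = $659.59
Required reserve = 1 × $659.59 = $659.59
Surplus = $844.92 − $659.59 = $185.33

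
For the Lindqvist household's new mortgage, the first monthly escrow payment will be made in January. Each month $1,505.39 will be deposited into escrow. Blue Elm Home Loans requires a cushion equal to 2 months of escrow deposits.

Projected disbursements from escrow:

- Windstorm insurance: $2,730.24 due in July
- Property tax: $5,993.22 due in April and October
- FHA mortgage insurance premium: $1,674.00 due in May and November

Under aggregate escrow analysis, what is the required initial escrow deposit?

$4,516.17

Cushion = 2 × $1,505.39 = $3,010.78
Trial balance (start $0, +$1,505.39 each month, − disbursements):
  Jan: +$1,505.39 → $1,505.39
  Feb: +$1,505.39 → $3,010.78
  Mar: +$1,505.39 → $4,516.17
  Apr: +$1,505.39 − $5,993.22 → $28.34
  May: +$1,505.39 − $1,674.00 → -$140.27
  Jun: +$1,505.39 → $1,365.12
  Jul: +$1,505.39 − $2,730.24 → $140.27
  Aug: +$1,505.39 → $1,645.66
  Sep: +$1,505.39 → $3,151.05
  Oct: +$1,505.39 − $5,993.22 → -$1,336.78
  Nov: +$1,505.39 − $1,674.00 → -$1,505.39
  Dec: +$1,505.39 → $0.00
Lowest trial balance = -$1,505.39 (Nov)
Initial deposit = cushion − low point = $3,010.78 − (-$1,505.39) = $4,516.17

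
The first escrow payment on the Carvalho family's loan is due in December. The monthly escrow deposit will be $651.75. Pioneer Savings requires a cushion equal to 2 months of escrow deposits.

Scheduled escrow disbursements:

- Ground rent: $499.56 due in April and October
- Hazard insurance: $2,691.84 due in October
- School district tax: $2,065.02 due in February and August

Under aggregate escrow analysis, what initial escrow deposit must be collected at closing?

Cushion = 2 × $651.75 = $1,303.50
Trial balance (start $0, +$651.75 each month, − disbursements):
  Dec: +$651.75 → $651.75
  Jan: +$651.75 → $1,303.50
  Feb: +$651.75 − $2,065.02 → -$109.77
  Mar: +$651.75 → $541.98
  Apr: +$651.75 − $499.56 → $694.17
  May: +$651.75 → $1,345.92
  Jun: +$651.75 → $1,997.67
  Jul: +$651.75 → $2,649.42
  Aug: +$651.75 − $2,065.02 → $1,236.15
  Sep: +$651.75 → $1,887.90
  Oct: +$651.75 − $3,191.40 → -$651.75
  Nov: +$651.75 → $0.00
Lowest trial balance = -$651.75 (Oct)
Initial deposit = cushion − low point = $1,303.50 − (-$651.75) = $1,955.25

$1,955.25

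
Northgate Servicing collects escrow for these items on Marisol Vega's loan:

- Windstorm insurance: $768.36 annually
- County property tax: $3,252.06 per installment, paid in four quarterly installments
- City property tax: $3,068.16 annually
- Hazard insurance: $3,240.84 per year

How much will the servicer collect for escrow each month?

$1,673.80

Windstorm insurance — $768.36 annually
County property tax — $3,252.06 × 4 = $13,008.24 annually
City property tax — $3,068.16 annually
Hazard insurance — $3,240.84 annually
Combined annual = $768.36 + $13,008.24 + $3,068.16 + $3,240.84 = $20,085.60
Monthly escrow = $20,085.60 ÷ 12 = $1,673.80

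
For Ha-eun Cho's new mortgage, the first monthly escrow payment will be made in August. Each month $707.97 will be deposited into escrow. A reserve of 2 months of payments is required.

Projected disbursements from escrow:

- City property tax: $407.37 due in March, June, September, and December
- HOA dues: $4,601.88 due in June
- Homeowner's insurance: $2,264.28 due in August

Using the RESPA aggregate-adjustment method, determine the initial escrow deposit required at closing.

$2,972.25

Cushion = 2 × $707.97 = $1,415.94
Trial balance (start $0, +$707.97 each month, − disbursements):
  Aug: +$707.97 − $2,264.28 → -$1,556.31
  Sep: +$707.97 − $407.37 → -$1,255.71
  Oct: +$707.97 → -$547.74
  Nov: +$707.97 → $160.23
  Dec: +$707.97 − $407.37 → $460.83
  Jan: +$707.97 → $1,168.80
  Feb: +$707.97 → $1,876.77
  Mar: +$707.97 − $407.37 → $2,177.37
  Apr: +$707.97 → $2,885.34
  May: +$707.97 → $3,593.31
  Jun: +$707.97 − $5,009.25 → -$707.97
  Jul: +$707.97 → $0.00
Lowest trial balance = -$1,556.31 (Aug)
Initial deposit = cushion − low point = $1,415.94 − (-$1,556.31) = $2,972.25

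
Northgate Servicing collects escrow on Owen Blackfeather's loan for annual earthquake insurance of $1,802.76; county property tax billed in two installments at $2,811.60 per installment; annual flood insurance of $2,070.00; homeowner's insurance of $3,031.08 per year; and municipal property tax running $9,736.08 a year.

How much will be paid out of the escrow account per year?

$22,263.12

Earthquake insurance — $1,802.76
County property tax — $2,811.60 × 2 = $5,623.20
Flood insurance — $2,070.00
Homeowner's insurance — $3,031.08
Municipal property tax — $9,736.08
Yearly total = $22,263.12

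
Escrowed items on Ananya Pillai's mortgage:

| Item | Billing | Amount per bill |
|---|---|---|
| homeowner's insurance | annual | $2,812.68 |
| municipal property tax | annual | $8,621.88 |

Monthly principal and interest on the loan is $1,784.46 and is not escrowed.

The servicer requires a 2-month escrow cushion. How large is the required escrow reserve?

Homeowner's insurance: $2,812.68 annually
Municipal property tax: $8,621.88 annually
Combined annual = $2,812.68 + $8,621.88 = $11,434.56
Per month = $11,434.56 ÷ 12 = $952.88
Cushion = 2 × $952.88 = $1,905.76

$1,905.76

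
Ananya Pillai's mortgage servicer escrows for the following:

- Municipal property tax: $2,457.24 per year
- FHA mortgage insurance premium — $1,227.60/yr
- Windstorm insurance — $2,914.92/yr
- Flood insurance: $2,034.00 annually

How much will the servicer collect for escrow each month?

$719.48

Municipal property tax: $2,457.24 annually
FHA mortgage insurance premium: $1,227.60 annually
Windstorm insurance: $2,914.92 annually
Flood insurance: $2,034.00 annually
Combined annual = $2,457.24 + $1,227.60 + $2,914.92 + $2,034.00 = $8,633.76
Monthly escrow = $8,633.76 / 12 = $719.48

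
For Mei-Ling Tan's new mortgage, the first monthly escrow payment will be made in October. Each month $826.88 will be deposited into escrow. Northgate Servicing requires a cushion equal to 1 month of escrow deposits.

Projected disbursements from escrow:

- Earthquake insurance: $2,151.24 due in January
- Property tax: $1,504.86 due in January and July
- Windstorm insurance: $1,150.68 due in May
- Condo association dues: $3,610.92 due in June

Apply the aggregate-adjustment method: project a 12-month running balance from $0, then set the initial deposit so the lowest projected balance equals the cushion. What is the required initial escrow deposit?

Cushion = 1 × $826.88 = $826.88
Trial balance (start $0, +$826.88 each month, − disbursements):
  Oct: +$826.88 → $826.88
  Nov: +$826.88 → $1,653.76
  Dec: +$826.88 → $2,480.64
  Jan: +$826.88 − $3,656.10 → -$348.58
  Feb: +$826.88 → $478.30
  Mar: +$826.88 → $1,305.18
  Apr: +$826.88 → $2,132.06
  May: +$826.88 − $1,150.68 → $1,808.26
  Jun: +$826.88 − $3,610.92 → -$975.78
  Jul: +$826.88 − $1,504.86 → -$1,653.76
  Aug: +$826.88 → -$826.88
  Sep: +$826.88 → $0.00
Lowest trial balance = -$1,653.76 (Jul)
Initial deposit = cushion − low point = $826.88 − (-$1,653.76) = $2,480.64

$2,480.64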